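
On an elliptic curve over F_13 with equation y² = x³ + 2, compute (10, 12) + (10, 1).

O

The two points share x = 10 and their y-coordinates satisfy 12 + 1 ≡ 0 (mod 13), so they are inverses. Their sum is O.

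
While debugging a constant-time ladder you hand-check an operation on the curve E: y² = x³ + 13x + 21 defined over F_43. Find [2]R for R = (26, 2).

tangent at (26, 2): λ = (3·26² + 13)/(2·2) ≡ 20/4. 4⁻¹ ≡ 11 (mod 43), so λ ≡ 20·11 ≡ 5.
  x = λ² - 26 - 26 = 25 - 52 ≡ 16; y = λ·(26 - 16) - 2 ≡ 5. → (16, 5)

(16, 5)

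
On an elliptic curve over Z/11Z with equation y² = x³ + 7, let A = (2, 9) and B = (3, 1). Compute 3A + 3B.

(2, 2)

First 3A:
Repeated addition: build up to 3A.
2A: tangent at (2, 9): λ = (3·2² + 0)/(2·9) ≡ 1/7. 7⁻¹ ≡ 8 (mod 11), so λ ≡ 1·8 ≡ 8.
  x = λ² - 2 - 2 = 64 - 4 ≡ 5; y = λ·(2 - 5) - 9 ≡ 0. → (5, 0)
3A: (5, 0) + (2, 9). λ = (9 - 0)/(2 - 5) ≡ 9/8 mod 11. 8⁻¹ ≡ 7 (mod 11), so λ ≡ 8.
  x = λ² - 5 - 2 = 64 - 7 ≡ 2; y = λ·(5 - 2) - 0 ≡ 2. → (2, 2)
3A = (2, 2).
Next 3B:
Repeated addition: build up to 3B.
2B: tangent at (3, 1): λ = (3·3² + 0)/(2·1) ≡ 5/2. 2⁻¹ ≡ 6 (mod 11), so λ ≡ 5·6 ≡ 8.
  x = λ² - 3 - 3 = 64 - 6 ≡ 3; y = λ·(3 - 3) - 1 ≡ 10. → (3, 10)
3B: (3, 10) + (3, 1): same x and y₁ ≡ -y₂, so the sum is ∞.
3B = ∞.
Finally 3A + 3B:
(2, 2) + ∞ = (2, 2) (identity).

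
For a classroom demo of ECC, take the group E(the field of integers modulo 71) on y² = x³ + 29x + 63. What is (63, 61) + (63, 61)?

(19, 35)

tangent at (63, 61): λ = (3·63² + 29)/(2·61) ≡ 8/51. 51⁻¹ ≡ 39 (mod 71), so λ ≡ 8·39 ≡ 28.
  x = λ² - 63 - 63 = 784 - 126 ≡ 19; y = λ·(63 - 19) - 61 ≡ 35. → (19, 35)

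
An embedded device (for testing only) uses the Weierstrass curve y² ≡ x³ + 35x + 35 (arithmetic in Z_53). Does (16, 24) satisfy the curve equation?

y² = 24² ≡ 46; x³ + 35x + 35 = 4691 ≡ 27 (mod 53). 46 ≠ 27.

no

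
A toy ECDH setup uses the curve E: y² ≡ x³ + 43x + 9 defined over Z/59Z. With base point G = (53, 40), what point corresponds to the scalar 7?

Double-and-add on 7 = (111)₂. Start with G = (53, 40) for the leading 1-bit.
double: tangent at (53, 40): λ = (3·53² + 43)/(2·40) ≡ 33/21. 21⁻¹ ≡ 45 (mod 59), so λ ≡ 33·45 ≡ 10.
  x = λ² - 53 - 53 = 100 - 106 ≡ 53; y = λ·(53 - 53) - 40 ≡ 19. → (53, 19)
add G: (53, 19) + (53, 40): same x and y₁ ≡ -y₂, so the sum is O.
double: O + O = O (identity).
add G: O + (53, 40) = (53, 40) (identity).

(53, 40)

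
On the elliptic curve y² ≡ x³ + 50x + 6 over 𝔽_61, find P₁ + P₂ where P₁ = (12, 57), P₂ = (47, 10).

(12, 57) + (47, 10). λ = (10 - 57)/(47 - 12) ≡ 14/35 mod 61. 35⁻¹ ≡ 7 (mod 61), so λ ≡ 37.
  x = λ² - 12 - 47 = 1369 - 59 ≡ 29; y = λ·(12 - 29) - 57 ≡ 46. → (29, 46)

(29, 46)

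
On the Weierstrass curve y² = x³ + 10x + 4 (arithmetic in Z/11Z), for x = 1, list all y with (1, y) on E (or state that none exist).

2, 9

x³ + 10x + 4 = 15 ≡ 4 (mod 11).
Square roots of 4 mod 11: 2 and 9 (since 2² = 4 ≡ 4).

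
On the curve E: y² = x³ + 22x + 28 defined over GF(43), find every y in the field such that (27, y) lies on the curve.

3, 40

x³ + 22x + 28 = 20305 ≡ 9 (mod 43).
Square roots of 9 mod 43: 3 and 40 (since 3² = 9 ≡ 9).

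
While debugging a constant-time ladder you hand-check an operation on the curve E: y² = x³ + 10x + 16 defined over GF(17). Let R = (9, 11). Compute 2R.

(8, 9)

tangent at (9, 11): λ = (3·9² + 10)/(2·11) ≡ 15/5. 5⁻¹ ≡ 7 (mod 17), so λ ≡ 15·7 ≡ 3.
  x = λ² - 9 - 9 = 9 - 18 ≡ 8; y = λ·(9 - 8) - 11 ≡ 9. → (8, 9)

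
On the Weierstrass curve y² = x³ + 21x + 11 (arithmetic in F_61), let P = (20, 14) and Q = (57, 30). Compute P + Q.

(59, 12)

(20, 14) + (57, 30). λ = (30 - 14)/(57 - 20) ≡ 16/37 mod 61. 37⁻¹ ≡ 33 (mod 61), so λ ≡ 40.
  x = λ² - 20 - 57 = 1600 - 77 ≡ 59; y = λ·(20 - 59) - 14 ≡ 12. → (59, 12)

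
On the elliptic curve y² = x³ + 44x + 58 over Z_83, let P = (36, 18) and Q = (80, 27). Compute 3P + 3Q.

(47, 37)

First 3P:
Repeated addition: build up to 3P.
2P: tangent at (36, 18): λ = (3·36² + 44)/(2·18) ≡ 31/36. 36⁻¹ ≡ 30 (mod 83) since 36·30 = 1080 ≡ 1, so λ ≡ 31·30 ≡ 17.
  x = λ² - 36 - 36 = 289 - 72 ≡ 51; y = λ·(36 - 51) - 18 ≡ 59. → (51, 59)
3P: (51, 59) + (36, 18). λ = (18 - 59)/(36 - 51) ≡ 42/68 mod 83. 68⁻¹ ≡ 11 (mod 83) since 68·11 = 748 ≡ 1, so λ ≡ 47.
  x = λ² - 51 - 36 = 2209 - 87 ≡ 47; y = λ·(51 - 47) - 59 ≡ 46. → (47, 46)
3P = (47, 46).
Next 3Q:
Repeated addition: build up to 3Q.
2Q: tangent at (80, 27): λ = (3·80² + 44)/(2·27) ≡ 71/54. 54⁻¹ ≡ 20 (mod 83), so λ ≡ 71·20 ≡ 9.
  x = λ² - 80 - 80 = 81 - 160 ≡ 4; y = λ·(80 - 4) - 27 ≡ 76. → (4, 76)
3Q: (4, 76) + (80, 27). λ = (27 - 76)/(80 - 4) ≡ 34/76 mod 83. 76⁻¹ ≡ 71 (mod 83), so λ ≡ 7.
  x = λ² - 4 - 80 = 49 - 84 ≡ 48; y = λ·(4 - 48) - 76 ≡ 31. → (48, 31)
3Q = (48, 31).
Finally 3P + 3Q:
(47, 46) + (48, 31). λ = (31 - 46)/(48 - 47) ≡ 68/1 mod 83. 1⁻¹ ≡ 1 (mod 83) since 1·1 = 1 ≡ 1, so λ ≡ 68.
  x = λ² - 47 - 48 = 4624 - 95 ≡ 47; y = λ·(47 - 47) - 46 ≡ 37. → (47, 37)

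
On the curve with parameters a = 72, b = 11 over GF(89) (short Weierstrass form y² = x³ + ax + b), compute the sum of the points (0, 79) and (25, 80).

(0, 79) + (25, 80). λ = (80 - 79)/(25 - 0) ≡ 1/25 mod 89. 25⁻¹ ≡ 57 (mod 89), so λ ≡ 57.
  x = λ² - 0 - 25 = 3249 - 25 ≡ 20; y = λ·(0 - 20) - 79 ≡ 27. → (20, 27)

(20, 27)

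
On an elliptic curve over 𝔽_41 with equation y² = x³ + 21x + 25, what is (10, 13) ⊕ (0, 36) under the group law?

(10, 13) + (0, 36). λ = (36 - 13)/(0 - 10) ≡ 23/31 mod 41. 31⁻¹ ≡ 4 (mod 41) since 31·4 = 124 ≡ 1, so λ ≡ 10.
  x = λ² - 10 - 0 = 100 - 10 ≡ 8; y = λ·(10 - 8) - 13 ≡ 7. → (8, 7)

(8, 7)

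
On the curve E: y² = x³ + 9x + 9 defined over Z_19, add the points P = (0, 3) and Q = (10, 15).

(0, 3) + (10, 15). λ = (15 - 3)/(10 - 0) ≡ 12/10 mod 19. 10⁻¹ ≡ 2 (mod 19), so λ ≡ 5.
  x = λ² - 0 - 10 = 25 - 10 ≡ 15; y = λ·(0 - 15) - 3 ≡ 17. → (15, 17)

(15, 17)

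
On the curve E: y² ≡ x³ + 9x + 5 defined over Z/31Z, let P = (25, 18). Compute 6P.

Double-and-add on 6 = (110)₂. Start with P = (25, 18) for the leading 1-bit.
double: tangent at (25, 18): λ = (3·25² + 9)/(2·18) ≡ 24/5. 5⁻¹ ≡ 25 (mod 31), so λ ≡ 24·25 ≡ 11.
  x = λ² - 25 - 25 = 121 - 50 ≡ 9; y = λ·(25 - 9) - 18 ≡ 3. → (9, 3)
add P: (9, 3) + (25, 18). λ = (18 - 3)/(25 - 9) ≡ 15/16 mod 31. 16⁻¹ ≡ 2 (mod 31), so λ ≡ 30.
  x = λ² - 9 - 25 = 900 - 34 ≡ 29; y = λ·(9 - 29) - 3 ≡ 17. → (29, 17)
double: tangent at (29, 17): λ = (3·29² + 9)/(2·17) ≡ 21/3. 3⁻¹ ≡ 21 (mod 31), so λ ≡ 21·21 ≡ 7.
  x = λ² - 29 - 29 = 49 - 58 ≡ 22; y = λ·(29 - 22) - 17 ≡ 1. → (22, 1)

(22, 1)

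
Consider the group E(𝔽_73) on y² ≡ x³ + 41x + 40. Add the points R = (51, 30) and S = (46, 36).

(51, 30) + (46, 36). λ = (36 - 30)/(46 - 51) ≡ 6/68 mod 73. 68⁻¹ ≡ 29 (mod 73) since 68·29 = 1972 ≡ 1, so λ ≡ 28.
  x = λ² - 51 - 46 = 784 - 97 ≡ 30; y = λ·(51 - 30) - 30 ≡ 47. → (30, 47)

(30, 47)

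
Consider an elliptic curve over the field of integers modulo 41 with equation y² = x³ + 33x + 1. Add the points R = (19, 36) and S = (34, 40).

(19, 36) + (34, 40). λ = (40 - 36)/(34 - 19) ≡ 4/15 mod 41. 15⁻¹ ≡ 11 (mod 41), so λ ≡ 3.
  x = λ² - 19 - 34 = 9 - 53 ≡ 38; y = λ·(19 - 38) - 36 ≡ 30. → (38, 30)

(38, 30)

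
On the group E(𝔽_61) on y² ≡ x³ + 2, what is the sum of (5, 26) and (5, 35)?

The two points share x = 5 and their y-coordinates satisfy 26 + 35 ≡ 0 (mod 61), so they are inverses. Their sum is O.

O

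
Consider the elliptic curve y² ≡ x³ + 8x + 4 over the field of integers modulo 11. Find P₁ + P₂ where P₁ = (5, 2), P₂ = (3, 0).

(5, 2) + (3, 0). λ = (0 - 2)/(3 - 5) ≡ 9/9 mod 11. 9⁻¹ ≡ 5 (mod 11), so λ ≡ 1.
  x = λ² - 5 - 3 = 1 - 8 ≡ 4; y = λ·(5 - 4) - 2 ≡ 10. → (4, 10)

(4, 10)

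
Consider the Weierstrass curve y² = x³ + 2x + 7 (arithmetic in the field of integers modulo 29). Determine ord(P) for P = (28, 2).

2P: tangent at (28, 2): λ = (3·28² + 2)/(2·2) ≡ 5/4. 4⁻¹ ≡ 22 (mod 29), so λ ≡ 5·22 ≡ 23.
  x = λ² - 28 - 28 = 529 - 56 ≡ 9; y = λ·(28 - 9) - 2 ≡ 0. → (9, 0)
3P: (9, 0) + (28, 2). λ = (2 - 0)/(28 - 9) ≡ 2/19 mod 29. 19⁻¹ ≡ 26 (mod 29), so λ ≡ 23.
  x = λ² - 9 - 28 = 529 - 37 ≡ 28; y = λ·(9 - 28) - 0 ≡ 27. → (28, 27)
4P: (28, 27) + (28, 2): same x and y₁ ≡ -y₂, so the sum is O.
4P = O, so the order is 4.

4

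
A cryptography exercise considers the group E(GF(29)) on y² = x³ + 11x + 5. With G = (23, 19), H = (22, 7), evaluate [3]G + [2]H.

(3, 6)

First 3G:
Repeated addition: build up to 3G.
2G: tangent at (23, 19): λ = (3·23² + 11)/(2·19) ≡ 3/9. 9⁻¹ ≡ 13 (mod 29) since 9·13 = 117 ≡ 1, so λ ≡ 3·13 ≡ 10.
  x = λ² - 23 - 23 = 100 - 46 ≡ 25; y = λ·(23 - 25) - 19 ≡ 19. → (25, 19)
3G: (25, 19) + (23, 19). λ = (19 - 19)/(23 - 25) ≡ 0/27 mod 29. 27⁻¹ ≡ 14 (mod 29) since 27·14 = 378 ≡ 1, so λ ≡ 0.
  x = λ² - 25 - 23 = 0 - 48 ≡ 10; y = λ·(25 - 10) - 19 ≡ 10. → (10, 10)
3G = (10, 10).
Next 2H:
Repeated addition: build up to 2H.
2H: tangent at (22, 7): λ = (3·22² + 11)/(2·7) ≡ 13/14. 14⁻¹ ≡ 27 (mod 29) since 14·27 = 378 ≡ 1, so λ ≡ 13·27 ≡ 3.
  x = λ² - 22 - 22 = 9 - 44 ≡ 23; y = λ·(22 - 23) - 7 ≡ 19. → (23, 19)
2H = (23, 19).
Finally 3G + 2H:
(10, 10) + (23, 19). λ = (19 - 10)/(23 - 10) ≡ 9/13 mod 29. 13⁻¹ ≡ 9 (mod 29), so λ ≡ 23.
  x = λ² - 10 - 23 = 529 - 33 ≡ 3; y = λ·(10 - 3) - 10 ≡ 6. → (3, 6)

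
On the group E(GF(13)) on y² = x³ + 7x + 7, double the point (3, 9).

tangent at (3, 9): λ = (3·3² + 7)/(2·9) ≡ 8/5. 5⁻¹ ≡ 8 (mod 13), so λ ≡ 8·8 ≡ 12.
  x = λ² - 3 - 3 = 144 - 6 ≡ 8; y = λ·(3 - 8) - 9 ≡ 9. → (8, 9)

(8, 9)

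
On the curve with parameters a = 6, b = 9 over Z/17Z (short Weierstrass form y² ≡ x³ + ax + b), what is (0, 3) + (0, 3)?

tangent at (0, 3): λ = (3·0² + 6)/(2·3) ≡ 6/6. 6⁻¹ ≡ 3 (mod 17), so λ ≡ 6·3 ≡ 1.
  x = λ² - 0 - 0 = 1 - 0 ≡ 1; y = λ·(0 - 1) - 3 ≡ 13. → (1, 13)

(1, 13)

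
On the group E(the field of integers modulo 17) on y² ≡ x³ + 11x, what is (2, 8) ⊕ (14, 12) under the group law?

(2, 8) + (14, 12). λ = (12 - 8)/(14 - 2) ≡ 4/12 mod 17. 12⁻¹ ≡ 10 (mod 17) since 12·10 = 120 ≡ 1, so λ ≡ 6.
  x = λ² - 2 - 14 = 36 - 16 ≡ 3; y = λ·(2 - 3) - 8 ≡ 3. → (3, 3)

(3, 3)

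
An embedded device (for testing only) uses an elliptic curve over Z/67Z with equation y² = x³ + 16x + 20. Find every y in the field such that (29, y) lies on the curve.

4, 63

x³ + 16x + 20 = 24873 ≡ 16 (mod 67).
Square roots of 16 mod 67: 4 and 63 (since 4² = 16 ≡ 16).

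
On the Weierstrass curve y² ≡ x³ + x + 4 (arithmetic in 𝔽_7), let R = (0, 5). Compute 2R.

tangent at (0, 5): λ = (3·0² + 1)/(2·5) ≡ 1/3. 3⁻¹ ≡ 5 (mod 7), so λ ≡ 1·5 ≡ 5.
  x = λ² - 0 - 0 = 25 - 0 ≡ 4; y = λ·(0 - 4) - 5 ≡ 3. → (4, 3)

(4, 3)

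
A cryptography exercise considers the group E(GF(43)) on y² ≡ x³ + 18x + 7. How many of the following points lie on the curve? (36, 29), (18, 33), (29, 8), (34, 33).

2

(36, 29): 29² ≡ 24, rhs ≡ 11 → off.
(18, 33): 33² ≡ 14, rhs ≡ 14 → on.
(29, 8): 8² ≡ 21, rhs ≡ 21 → on.
(34, 33): 33² ≡ 14, rhs ≡ 19 → off.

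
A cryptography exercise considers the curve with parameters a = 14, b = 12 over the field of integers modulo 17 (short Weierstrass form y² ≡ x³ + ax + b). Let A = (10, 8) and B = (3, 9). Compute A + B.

(12, 2)

(10, 8) + (3, 9). λ = (9 - 8)/(3 - 10) ≡ 1/10 mod 17. 10⁻¹ ≡ 12 (mod 17), so λ ≡ 12.
  x = λ² - 10 - 3 = 144 - 13 ≡ 12; y = λ·(10 - 12) - 8 ≡ 2. → (12, 2)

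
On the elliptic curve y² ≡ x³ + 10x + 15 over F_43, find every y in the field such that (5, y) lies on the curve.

x³ + 10x + 15 = 190 ≡ 18 (mod 43).
18 is a non-residue mod 43; no y exists.

none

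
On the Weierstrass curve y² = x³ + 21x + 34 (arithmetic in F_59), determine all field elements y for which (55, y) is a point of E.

x³ + 21x + 34 = 167564 ≡ 4 (mod 59).
Square roots of 4 mod 59: 2 and 57 (since 2² = 4 ≡ 4).

2, 57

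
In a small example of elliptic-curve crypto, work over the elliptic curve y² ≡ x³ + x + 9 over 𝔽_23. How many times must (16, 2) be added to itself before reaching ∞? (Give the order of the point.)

10

2P: tangent at (16, 2): λ = (3·16² + 1)/(2·2) ≡ 10/4. 4⁻¹ ≡ 6 (mod 23), so λ ≡ 10·6 ≡ 14.
  x = λ² - 16 - 16 = 196 - 32 ≡ 3; y = λ·(16 - 3) - 2 ≡ 19. → (3, 19)
3P: (3, 19) + (16, 2). λ = (2 - 19)/(16 - 3) ≡ 6/13 mod 23. 13⁻¹ ≡ 16 (mod 23), so λ ≡ 4.
  x = λ² - 3 - 16 = 16 - 19 ≡ 20; y = λ·(3 - 20) - 19 ≡ 5. → (20, 5)
4P: (20, 5) + (16, 2). λ = (2 - 5)/(16 - 20) ≡ 20/19 mod 23. 19⁻¹ ≡ 17 (mod 23), so λ ≡ 18.
  x = λ² - 20 - 16 = 324 - 36 ≡ 12; y = λ·(20 - 12) - 5 ≡ 1. → (12, 1)
5P: (12, 1) + (16, 2). λ = (2 - 1)/(16 - 12) ≡ 1/4 mod 23. 4⁻¹ ≡ 6 (mod 23) since 4·6 = 24 ≡ 1, so λ ≡ 6.
  x = λ² - 12 - 16 = 36 - 28 ≡ 8; y = λ·(12 - 8) - 1 ≡ 0. → (8, 0)
6P: (8, 0) + (16, 2). λ = (2 - 0)/(16 - 8) ≡ 2/8 mod 23. 8⁻¹ ≡ 3 (mod 23), so λ ≡ 6.
  x = λ² - 8 - 16 = 36 - 24 ≡ 12; y = λ·(8 - 12) - 0 ≡ 22. → (12, 22)
7P: (12, 22) + (16, 2). λ = (2 - 22)/(16 - 12) ≡ 3/4 mod 23. 4⁻¹ ≡ 6 (mod 23), so λ ≡ 18.
  x = λ² - 12 - 16 = 324 - 28 ≡ 20; y = λ·(12 - 20) - 22 ≡ 18. → (20, 18)
8P: (20, 18) + (16, 2). λ = (2 - 18)/(16 - 20) ≡ 7/19 mod 23. 19⁻¹ ≡ 17 (mod 23) since 19·17 = 323 ≡ 1, so λ ≡ 4.
  x = λ² - 20 - 16 = 16 - 36 ≡ 3; y = λ·(20 - 3) - 18 ≡ 4. → (3, 4)
9P: (3, 4) + (16, 2). λ = (2 - 4)/(16 - 3) ≡ 21/13 mod 23. 13⁻¹ ≡ 16 (mod 23), so λ ≡ 14.
  x = λ² - 3 - 16 = 196 - 19 ≡ 16; y = λ·(3 - 16) - 4 ≡ 21. → (16, 21)
10P: (16, 21) + (16, 2): same x and y₁ ≡ -y₂, so the sum is ∞.
10P = ∞, so the order is 10.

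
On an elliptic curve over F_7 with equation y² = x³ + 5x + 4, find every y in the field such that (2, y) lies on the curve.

x³ + 5x + 4 = 22 ≡ 1 (mod 7).
Square roots of 1 mod 7: 1 and 6 (since 1² = 1 ≡ 1).

1, 6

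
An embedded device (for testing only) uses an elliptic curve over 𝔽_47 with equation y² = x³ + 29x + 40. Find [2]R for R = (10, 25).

tangent at (10, 25): λ = (3·10² + 29)/(2·25) ≡ 0/3. 3⁻¹ ≡ 16 (mod 47), so λ ≡ 0·16 ≡ 0.
  x = λ² - 10 - 10 = 0 - 20 ≡ 27; y = λ·(10 - 27) - 25 ≡ 22. → (27, 22)

(27, 22)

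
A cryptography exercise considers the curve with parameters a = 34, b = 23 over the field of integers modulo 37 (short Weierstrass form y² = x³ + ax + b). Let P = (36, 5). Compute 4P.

(29, 33)

Double-and-add on 4 = (100)₂. Start with P = (36, 5) for the leading 1-bit.
double: tangent at (36, 5): λ = (3·36² + 34)/(2·5) ≡ 0/10. 10⁻¹ ≡ 26 (mod 37) since 10·26 = 260 ≡ 1, so λ ≡ 0·26 ≡ 0.
  x = λ² - 36 - 36 = 0 - 72 ≡ 2; y = λ·(36 - 2) - 5 ≡ 32. → (2, 32)
double: tangent at (2, 32): λ = (3·2² + 34)/(2·32) ≡ 9/27. 27⁻¹ ≡ 11 (mod 37), so λ ≡ 9·11 ≡ 25.
  x = λ² - 2 - 2 = 625 - 4 ≡ 29; y = λ·(2 - 29) - 32 ≡ 33. → (29, 33)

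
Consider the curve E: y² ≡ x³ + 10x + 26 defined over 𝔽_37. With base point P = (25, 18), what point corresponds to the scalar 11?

(15, 6)

Repeated addition: build up to 11P.
2P: tangent at (25, 18): λ = (3·25² + 10)/(2·18) ≡ 35/36. 36⁻¹ ≡ 36 (mod 37), so λ ≡ 35·36 ≡ 2.
  x = λ² - 25 - 25 = 4 - 50 ≡ 28; y = λ·(25 - 28) - 18 ≡ 13. → (28, 13)
3P: (28, 13) + (25, 18). λ = (18 - 13)/(25 - 28) ≡ 5/34 mod 37. 34⁻¹ ≡ 12 (mod 37) since 34·12 = 408 ≡ 1, so λ ≡ 23.
  x = λ² - 28 - 25 = 529 - 53 ≡ 32; y = λ·(28 - 32) - 13 ≡ 6. → (32, 6)
4P: (32, 6) + (25, 18). λ = (18 - 6)/(25 - 32) ≡ 12/30 mod 37. 30⁻¹ ≡ 21 (mod 37), so λ ≡ 30.
  x = λ² - 32 - 25 = 900 - 57 ≡ 29; y = λ·(32 - 29) - 6 ≡ 10. → (29, 10)
5P: (29, 10) + (25, 18). λ = (18 - 10)/(25 - 29) ≡ 8/33 mod 37. 33⁻¹ ≡ 9 (mod 37), so λ ≡ 35.
  x = λ² - 29 - 25 = 1225 - 54 ≡ 24; y = λ·(29 - 24) - 10 ≡ 17. → (24, 17)
6P: (24, 17) + (25, 18). λ = (18 - 17)/(25 - 24) ≡ 1/1 mod 37. 1⁻¹ ≡ 1 (mod 37), so λ ≡ 1.
  x = λ² - 24 - 25 = 1 - 49 ≡ 26; y = λ·(24 - 26) - 17 ≡ 18. → (26, 18)
7P: (26, 18) + (25, 18). λ = (18 - 18)/(25 - 26) ≡ 0/36 mod 37. 36⁻¹ ≡ 36 (mod 37), so λ ≡ 0.
  x = λ² - 26 - 25 = 0 - 51 ≡ 23; y = λ·(26 - 23) - 18 ≡ 19. → (23, 19)
8P: (23, 19) + (25, 18). λ = (18 - 19)/(25 - 23) ≡ 36/2 mod 37. 2⁻¹ ≡ 19 (mod 37) since 2·19 = 38 ≡ 1, so λ ≡ 18.
  x = λ² - 23 - 25 = 324 - 48 ≡ 17; y = λ·(23 - 17) - 19 ≡ 15. → (17, 15)
9P: (17, 15) + (25, 18). λ = (18 - 15)/(25 - 17) ≡ 3/8 mod 37. 8⁻¹ ≡ 14 (mod 37) since 8·14 = 112 ≡ 1, so λ ≡ 5.
  x = λ² - 17 - 25 = 25 - 42 ≡ 20; y = λ·(17 - 20) - 15 ≡ 7. → (20, 7)
10P: (20, 7) + (25, 18). λ = (18 - 7)/(25 - 20) ≡ 11/5 mod 37. 5⁻¹ ≡ 15 (mod 37) since 5·15 = 75 ≡ 1, so λ ≡ 17.
  x = λ² - 20 - 25 = 289 - 45 ≡ 22; y = λ·(20 - 22) - 7 ≡ 33. → (22, 33)
11P: (22, 33) + (25, 18). λ = (18 - 33)/(25 - 22) ≡ 22/3 mod 37. 3⁻¹ ≡ 25 (mod 37), so λ ≡ 32.
  x = λ² - 22 - 25 = 1024 - 47 ≡ 15; y = λ·(22 - 15) - 33 ≡ 6. → (15, 6)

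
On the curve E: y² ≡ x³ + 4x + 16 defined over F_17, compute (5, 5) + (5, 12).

O

The two points share x = 5 and their y-coordinates satisfy 5 + 12 ≡ 0 (mod 17), so they are inverses. Their sum is the point at infinity.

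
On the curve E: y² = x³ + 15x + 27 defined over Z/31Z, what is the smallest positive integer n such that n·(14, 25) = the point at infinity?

2P: tangent at (14, 25): λ = (3·14² + 15)/(2·25) ≡ 14/19. 19⁻¹ ≡ 18 (mod 31), so λ ≡ 14·18 ≡ 4.
  x = λ² - 14 - 14 = 16 - 28 ≡ 19; y = λ·(14 - 19) - 25 ≡ 17. → (19, 17)
3P: (19, 17) + (14, 25). λ = (25 - 17)/(14 - 19) ≡ 8/26 mod 31. 26⁻¹ ≡ 6 (mod 31), so λ ≡ 17.
  x = λ² - 19 - 14 = 289 - 33 ≡ 8; y = λ·(19 - 8) - 17 ≡ 15. → (8, 15)
4P: (8, 15) + (14, 25). λ = (25 - 15)/(14 - 8) ≡ 10/6 mod 31. 6⁻¹ ≡ 26 (mod 31), so λ ≡ 12.
  x = λ² - 8 - 14 = 144 - 22 ≡ 29; y = λ·(8 - 29) - 15 ≡ 12. → (29, 12)
5P: (29, 12) + (14, 25). λ = (25 - 12)/(14 - 29) ≡ 13/16 mod 31. 16⁻¹ ≡ 2 (mod 31), so λ ≡ 26.
  x = λ² - 29 - 14 = 676 - 43 ≡ 13; y = λ·(29 - 13) - 12 ≡ 1. → (13, 1)
6P: (13, 1) + (14, 25). λ = (25 - 1)/(14 - 13) ≡ 24/1 mod 31. 1⁻¹ ≡ 1 (mod 31) since 1·1 = 1 ≡ 1, so λ ≡ 24.
  x = λ² - 13 - 14 = 576 - 27 ≡ 22; y = λ·(13 - 22) - 1 ≡ 0. → (22, 0)
7P: (22, 0) + (14, 25). λ = (25 - 0)/(14 - 22) ≡ 25/23 mod 31. 23⁻¹ ≡ 27 (mod 31), so λ ≡ 24.
  x = λ² - 22 - 14 = 576 - 36 ≡ 13; y = λ·(22 - 13) - 0 ≡ 30. → (13, 30)
8P: (13, 30) + (14, 25). λ = (25 - 30)/(14 - 13) ≡ 26/1 mod 31. 1⁻¹ ≡ 1 (mod 31) since 1·1 = 1 ≡ 1, so λ ≡ 26.
  x = λ² - 13 - 14 = 676 - 27 ≡ 29; y = λ·(13 - 29) - 30 ≡ 19. → (29, 19)
9P: (29, 19) + (14, 25). λ = (25 - 19)/(14 - 29) ≡ 6/16 mod 31. 16⁻¹ ≡ 2 (mod 31), so λ ≡ 12.
  x = λ² - 29 - 14 = 144 - 43 ≡ 8; y = λ·(29 - 8) - 19 ≡ 16. → (8, 16)
10P: (8, 16) + (14, 25). λ = (25 - 16)/(14 - 8) ≡ 9/6 mod 31. 6⁻¹ ≡ 26 (mod 31) since 6·26 = 156 ≡ 1, so λ ≡ 17.
  x = λ² - 8 - 14 = 289 - 22 ≡ 19; y = λ·(8 - 19) - 16 ≡ 14. → (19, 14)
11P: (19, 14) + (14, 25). λ = (25 - 14)/(14 - 19) ≡ 11/26 mod 31. 26⁻¹ ≡ 6 (mod 31), so λ ≡ 4.
  x = λ² - 19 - 14 = 16 - 33 ≡ 14; y = λ·(19 - 14) - 14 ≡ 6. → (14, 6)
12P: (14, 6) + (14, 25): same x and y₁ ≡ -y₂, so the sum is the point at infinity.
12P = the point at infinity, so the order is 12.

12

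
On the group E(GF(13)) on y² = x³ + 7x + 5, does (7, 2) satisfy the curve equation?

y² = 2² ≡ 4; x³ + 7x + 5 = 397 ≡ 7 (mod 13). 4 ≠ 7.

no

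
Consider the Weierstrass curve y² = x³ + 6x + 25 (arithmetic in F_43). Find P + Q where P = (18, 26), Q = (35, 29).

(0, 5)

(18, 26) + (35, 29). λ = (29 - 26)/(35 - 18) ≡ 3/17 mod 43. 17⁻¹ ≡ 38 (mod 43) since 17·38 = 646 ≡ 1, so λ ≡ 28.
  x = λ² - 18 - 35 = 784 - 53 ≡ 0; y = λ·(18 - 0) - 26 ≡ 5. → (0, 5)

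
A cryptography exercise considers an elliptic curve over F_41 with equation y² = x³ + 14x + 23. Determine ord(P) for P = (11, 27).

11

2P: tangent at (11, 27): λ = (3·11² + 14)/(2·27) ≡ 8/13. 13⁻¹ ≡ 19 (mod 41), so λ ≡ 8·19 ≡ 29.
  x = λ² - 11 - 11 = 841 - 22 ≡ 40; y = λ·(11 - 40) - 27 ≡ 34. → (40, 34)
3P: (40, 34) + (11, 27). λ = (27 - 34)/(11 - 40) ≡ 34/12 mod 41. 12⁻¹ ≡ 24 (mod 41), so λ ≡ 37.
  x = λ² - 40 - 11 = 1369 - 51 ≡ 6; y = λ·(40 - 6) - 34 ≡ 35. → (6, 35)
4P: (6, 35) + (11, 27). λ = (27 - 35)/(11 - 6) ≡ 33/5 mod 41. 5⁻¹ ≡ 33 (mod 41), so λ ≡ 23.
  x = λ² - 6 - 11 = 529 - 17 ≡ 20; y = λ·(6 - 20) - 35 ≡ 12. → (20, 12)
5P: (20, 12) + (11, 27). λ = (27 - 12)/(11 - 20) ≡ 15/32 mod 41. 32⁻¹ ≡ 9 (mod 41), so λ ≡ 12.
  x = λ² - 20 - 11 = 144 - 31 ≡ 31; y = λ·(20 - 31) - 12 ≡ 20. → (31, 20)
6P: (31, 20) + (11, 27). λ = (27 - 20)/(11 - 31) ≡ 7/21 mod 41. 21⁻¹ ≡ 2 (mod 41), so λ ≡ 14.
  x = λ² - 31 - 11 = 196 - 42 ≡ 31; y = λ·(31 - 31) - 20 ≡ 21. → (31, 21)
7P: (31, 21) + (11, 27). λ = (27 - 21)/(11 - 31) ≡ 6/21 mod 41. 21⁻¹ ≡ 2 (mod 41) since 21·2 = 42 ≡ 1, so λ ≡ 12.
  x = λ² - 31 - 11 = 144 - 42 ≡ 20; y = λ·(31 - 20) - 21 ≡ 29. → (20, 29)
8P: (20, 29) + (11, 27). λ = (27 - 29)/(11 - 20) ≡ 39/32 mod 41. 32⁻¹ ≡ 9 (mod 41) since 32·9 = 288 ≡ 1, so λ ≡ 23.
  x = λ² - 20 - 11 = 529 - 31 ≡ 6; y = λ·(20 - 6) - 29 ≡ 6. → (6, 6)
9P: (6, 6) + (11, 27). λ = (27 - 6)/(11 - 6) ≡ 21/5 mod 41. 5⁻¹ ≡ 33 (mod 41), so λ ≡ 37.
  x = λ² - 6 - 11 = 1369 - 17 ≡ 40; y = λ·(6 - 40) - 6 ≡ 7. → (40, 7)
10P: (40, 7) + (11, 27). λ = (27 - 7)/(11 - 40) ≡ 20/12 mod 41. 12⁻¹ ≡ 24 (mod 41), so λ ≡ 29.
  x = λ² - 40 - 11 = 841 - 51 ≡ 11; y = λ·(40 - 11) - 7 ≡ 14. → (11, 14)
11P: (11, 14) + (11, 27): same x and y₁ ≡ -y₂, so the sum is 𝒪.
11P = 𝒪, so the order is 11.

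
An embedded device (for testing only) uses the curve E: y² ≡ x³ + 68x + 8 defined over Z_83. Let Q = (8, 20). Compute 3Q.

Repeated addition: build up to 3Q.
2Q: tangent at (8, 20): λ = (3·8² + 68)/(2·20) ≡ 11/40. 40⁻¹ ≡ 27 (mod 83), so λ ≡ 11·27 ≡ 48.
  x = λ² - 8 - 8 = 2304 - 16 ≡ 47; y = λ·(8 - 47) - 20 ≡ 17. → (47, 17)
3Q: (47, 17) + (8, 20). λ = (20 - 17)/(8 - 47) ≡ 3/44 mod 83. 44⁻¹ ≡ 17 (mod 83), so λ ≡ 51.
  x = λ² - 47 - 8 = 2601 - 55 ≡ 56; y = λ·(47 - 56) - 17 ≡ 22. → (56, 22)

(56, 22)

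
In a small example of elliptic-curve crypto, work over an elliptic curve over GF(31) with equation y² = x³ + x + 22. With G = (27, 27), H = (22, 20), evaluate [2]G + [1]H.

First 2G:
Repeated addition: build up to 2G.
2G: tangent at (27, 27): λ = (3·27² + 1)/(2·27) ≡ 18/23. 23⁻¹ ≡ 27 (mod 31), so λ ≡ 18·27 ≡ 21.
  x = λ² - 27 - 27 = 441 - 54 ≡ 15; y = λ·(27 - 15) - 27 ≡ 8. → (15, 8)
2G = (15, 8).
Finally 2G + H:
(15, 8) + (22, 20). λ = (20 - 8)/(22 - 15) ≡ 12/7 mod 31. 7⁻¹ ≡ 9 (mod 31), so λ ≡ 15.
  x = λ² - 15 - 22 = 225 - 37 ≡ 2; y = λ·(15 - 2) - 8 ≡ 1. → (2, 1)

(2, 1)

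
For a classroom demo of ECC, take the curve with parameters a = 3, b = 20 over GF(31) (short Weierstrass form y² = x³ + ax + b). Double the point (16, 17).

tangent at (16, 17): λ = (3·16² + 3)/(2·17) ≡ 27/3. 3⁻¹ ≡ 21 (mod 31), so λ ≡ 27·21 ≡ 9.
  x = λ² - 16 - 16 = 81 - 32 ≡ 18; y = λ·(16 - 18) - 17 ≡ 27. → (18, 27)

(18, 27)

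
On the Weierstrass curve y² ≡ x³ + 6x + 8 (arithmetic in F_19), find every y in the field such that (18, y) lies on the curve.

1, 18

x³ + 6x + 8 = 5948 ≡ 1 (mod 19).
Square roots of 1 mod 19: 1 and 18 (since 1² = 1 ≡ 1).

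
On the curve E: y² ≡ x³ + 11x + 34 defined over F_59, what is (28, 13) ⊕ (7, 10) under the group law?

(18, 39)

(28, 13) + (7, 10). λ = (10 - 13)/(7 - 28) ≡ 56/38 mod 59. 38⁻¹ ≡ 14 (mod 59), so λ ≡ 17.
  x = λ² - 28 - 7 = 289 - 35 ≡ 18; y = λ·(28 - 18) - 13 ≡ 39. → (18, 39)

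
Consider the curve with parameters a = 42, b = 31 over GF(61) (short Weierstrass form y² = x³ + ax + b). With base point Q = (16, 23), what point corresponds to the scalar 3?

Repeated addition: build up to 3Q.
2Q: tangent at (16, 23): λ = (3·16² + 42)/(2·23) ≡ 17/46. 46⁻¹ ≡ 4 (mod 61) since 46·4 = 184 ≡ 1, so λ ≡ 17·4 ≡ 7.
  x = λ² - 16 - 16 = 49 - 32 ≡ 17; y = λ·(16 - 17) - 23 ≡ 31. → (17, 31)
3Q: (17, 31) + (16, 23). λ = (23 - 31)/(16 - 17) ≡ 53/60 mod 61. 60⁻¹ ≡ 60 (mod 61), so λ ≡ 8.
  x = λ² - 17 - 16 = 64 - 33 ≡ 31; y = λ·(17 - 31) - 31 ≡ 40. → (31, 40)

(31, 40)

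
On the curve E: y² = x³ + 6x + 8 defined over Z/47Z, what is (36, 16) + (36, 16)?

tangent at (36, 16): λ = (3·36² + 6)/(2·16) ≡ 40/32. 32⁻¹ ≡ 25 (mod 47), so λ ≡ 40·25 ≡ 13.
  x = λ² - 36 - 36 = 169 - 72 ≡ 3; y = λ·(36 - 3) - 16 ≡ 37. → (3, 37)

(3, 37)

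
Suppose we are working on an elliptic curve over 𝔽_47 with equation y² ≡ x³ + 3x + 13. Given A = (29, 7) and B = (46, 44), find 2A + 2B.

First 2A:
Repeated addition: build up to 2A.
2A: tangent at (29, 7): λ = (3·29² + 3)/(2·7) ≡ 35/14. 14⁻¹ ≡ 37 (mod 47), so λ ≡ 35·37 ≡ 26.
  x = λ² - 29 - 29 = 676 - 58 ≡ 7; y = λ·(29 - 7) - 7 ≡ 1. → (7, 1)
2A = (7, 1).
Next 2B:
Repeated addition: build up to 2B.
2B: tangent at (46, 44): λ = (3·46² + 3)/(2·44) ≡ 6/41. 41⁻¹ ≡ 39 (mod 47) since 41·39 = 1599 ≡ 1, so λ ≡ 6·39 ≡ 46.
  x = λ² - 46 - 46 = 2116 - 92 ≡ 3; y = λ·(46 - 3) - 44 ≡ 7. → (3, 7)
2B = (3, 7).
Finally 2A + 2B:
(7, 1) + (3, 7). λ = (7 - 1)/(3 - 7) ≡ 6/43 mod 47. 43⁻¹ ≡ 35 (mod 47) since 43·35 = 1505 ≡ 1, so λ ≡ 22.
  x = λ² - 7 - 3 = 484 - 10 ≡ 4; y = λ·(7 - 4) - 1 ≡ 18. → (4, 18)

(4, 18)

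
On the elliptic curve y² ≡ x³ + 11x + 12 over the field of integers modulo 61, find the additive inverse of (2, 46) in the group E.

(2, 15)

-(2, 46) = (2, -46 mod 61) = (2, 15).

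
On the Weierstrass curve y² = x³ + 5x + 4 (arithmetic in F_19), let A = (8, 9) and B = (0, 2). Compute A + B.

(18, 6)

(8, 9) + (0, 2). λ = (2 - 9)/(0 - 8) ≡ 12/11 mod 19. 11⁻¹ ≡ 7 (mod 19), so λ ≡ 8.
  x = λ² - 8 - 0 = 64 - 8 ≡ 18; y = λ·(8 - 18) - 9 ≡ 6. → (18, 6)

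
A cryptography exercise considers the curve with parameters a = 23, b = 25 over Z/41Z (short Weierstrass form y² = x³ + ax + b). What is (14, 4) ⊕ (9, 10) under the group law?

(14, 4) + (9, 10). λ = (10 - 4)/(9 - 14) ≡ 6/36 mod 41. 36⁻¹ ≡ 8 (mod 41) since 36·8 = 288 ≡ 1, so λ ≡ 7.
  x = λ² - 14 - 9 = 49 - 23 ≡ 26; y = λ·(14 - 26) - 4 ≡ 35. → (26, 35)

(26, 35)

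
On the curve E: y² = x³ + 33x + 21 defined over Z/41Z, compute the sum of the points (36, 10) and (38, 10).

(36, 10) + (38, 10). λ = (10 - 10)/(38 - 36) ≡ 0/2 mod 41. 2⁻¹ ≡ 21 (mod 41), so λ ≡ 0.
  x = λ² - 36 - 38 = 0 - 74 ≡ 8; y = λ·(36 - 8) - 10 ≡ 31. → (8, 31)

(8, 31)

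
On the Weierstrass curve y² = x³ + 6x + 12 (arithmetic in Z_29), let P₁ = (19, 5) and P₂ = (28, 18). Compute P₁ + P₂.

(19, 5) + (28, 18). λ = (18 - 5)/(28 - 19) ≡ 13/9 mod 29. 9⁻¹ ≡ 13 (mod 29), so λ ≡ 24.
  x = λ² - 19 - 28 = 576 - 47 ≡ 7; y = λ·(19 - 7) - 5 ≡ 22. → (7, 22)

(7, 22)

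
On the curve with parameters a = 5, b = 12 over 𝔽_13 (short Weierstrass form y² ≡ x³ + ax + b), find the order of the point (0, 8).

8

2P: tangent at (0, 8): λ = (3·0² + 5)/(2·8) ≡ 5/3. 3⁻¹ ≡ 9 (mod 13) since 3·9 = 27 ≡ 1, so λ ≡ 5·9 ≡ 6.
  x = λ² - 0 - 0 = 36 - 0 ≡ 10; y = λ·(0 - 10) - 8 ≡ 10. → (10, 10)
3P: (10, 10) + (0, 8). λ = (8 - 10)/(0 - 10) ≡ 11/3 mod 13. 3⁻¹ ≡ 9 (mod 13) since 3·9 = 27 ≡ 1, so λ ≡ 8.
  x = λ² - 10 - 0 = 64 - 10 ≡ 2; y = λ·(10 - 2) - 10 ≡ 2. → (2, 2)
4P: (2, 2) + (0, 8). λ = (8 - 2)/(0 - 2) ≡ 6/11 mod 13. 11⁻¹ ≡ 6 (mod 13), so λ ≡ 10.
  x = λ² - 2 - 0 = 100 - 2 ≡ 7; y = λ·(2 - 7) - 2 ≡ 0. → (7, 0)
5P: (7, 0) + (0, 8). λ = (8 - 0)/(0 - 7) ≡ 8/6 mod 13. 6⁻¹ ≡ 11 (mod 13) since 6·11 = 66 ≡ 1, so λ ≡ 10.
  x = λ² - 7 - 0 = 100 - 7 ≡ 2; y = λ·(7 - 2) - 0 ≡ 11. → (2, 11)
6P: (2, 11) + (0, 8). λ = (8 - 11)/(0 - 2) ≡ 10/11 mod 13. 11⁻¹ ≡ 6 (mod 13) since 11·6 = 66 ≡ 1, so λ ≡ 8.
  x = λ² - 2 - 0 = 64 - 2 ≡ 10; y = λ·(2 - 10) - 11 ≡ 3. → (10, 3)
7P: (10, 3) + (0, 8). λ = (8 - 3)/(0 - 10) ≡ 5/3 mod 13. 3⁻¹ ≡ 9 (mod 13) since 3·9 = 27 ≡ 1, so λ ≡ 6.
  x = λ² - 10 - 0 = 36 - 10 ≡ 0; y = λ·(10 - 0) - 3 ≡ 5. → (0, 5)
8P: (0, 5) + (0, 8): same x and y₁ ≡ -y₂, so the sum is 𝒪.
8P = 𝒪, so the order is 8.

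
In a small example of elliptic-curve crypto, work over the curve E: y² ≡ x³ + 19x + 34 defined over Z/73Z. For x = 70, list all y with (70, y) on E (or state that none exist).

x³ + 19x + 34 = 344364 ≡ 23 (mod 73).
Square roots of 23 mod 73: 13 and 60 (since 13² = 169 ≡ 23).

13, 60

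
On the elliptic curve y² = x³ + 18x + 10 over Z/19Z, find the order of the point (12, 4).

2P: tangent at (12, 4): λ = (3·12² + 18)/(2·4) ≡ 13/8. 8⁻¹ ≡ 12 (mod 19) since 8·12 = 96 ≡ 1, so λ ≡ 13·12 ≡ 4.
  x = λ² - 12 - 12 = 16 - 24 ≡ 11; y = λ·(12 - 11) - 4 ≡ 0. → (11, 0)
3P: (11, 0) + (12, 4). λ = (4 - 0)/(12 - 11) ≡ 4/1 mod 19. 1⁻¹ ≡ 1 (mod 19) since 1·1 = 1 ≡ 1, so λ ≡ 4.
  x = λ² - 11 - 12 = 16 - 23 ≡ 12; y = λ·(11 - 12) - 0 ≡ 15. → (12, 15)
4P: (12, 15) + (12, 4): same x and y₁ ≡ -y₂, so the sum is 𝒪.
4P = 𝒪, so the order is 4.

4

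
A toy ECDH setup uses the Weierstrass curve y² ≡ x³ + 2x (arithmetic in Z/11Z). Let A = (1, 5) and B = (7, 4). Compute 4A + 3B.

(7, 4)

First 4A:
Double-and-add on 4 = (100)₂. Start with A = (1, 5) for the leading 1-bit.
double: tangent at (1, 5): λ = (3·1² + 2)/(2·5) ≡ 5/10. 10⁻¹ ≡ 10 (mod 11) since 10·10 = 100 ≡ 1, so λ ≡ 5·10 ≡ 6.
  x = λ² - 1 - 1 = 36 - 2 ≡ 1; y = λ·(1 - 1) - 5 ≡ 6. → (1, 6)
double: tangent at (1, 6): λ = (3·1² + 2)/(2·6) ≡ 5/1. 1⁻¹ ≡ 1 (mod 11), so λ ≡ 5·1 ≡ 5.
  x = λ² - 1 - 1 = 25 - 2 ≡ 1; y = λ·(1 - 1) - 6 ≡ 5. → (1, 5)
4A = (1, 5).
Next 3B:
Repeated addition: build up to 3B.
2B: tangent at (7, 4): λ = (3·7² + 2)/(2·4) ≡ 6/8. 8⁻¹ ≡ 7 (mod 11), so λ ≡ 6·7 ≡ 9.
  x = λ² - 7 - 7 = 81 - 14 ≡ 1; y = λ·(7 - 1) - 4 ≡ 6. → (1, 6)
3B: (1, 6) + (7, 4). λ = (4 - 6)/(7 - 1) ≡ 9/6 mod 11. 6⁻¹ ≡ 2 (mod 11), so λ ≡ 7.
  x = λ² - 1 - 7 = 49 - 8 ≡ 8; y = λ·(1 - 8) - 6 ≡ 0. → (8, 0)
3B = (8, 0).
Finally 4A + 3B:
(1, 5) + (8, 0). λ = (0 - 5)/(8 - 1) ≡ 6/7 mod 11. 7⁻¹ ≡ 8 (mod 11) since 7·8 = 56 ≡ 1, so λ ≡ 4.
  x = λ² - 1 - 8 = 16 - 9 ≡ 7; y = λ·(1 - 7) - 5 ≡ 4. → (7, 4)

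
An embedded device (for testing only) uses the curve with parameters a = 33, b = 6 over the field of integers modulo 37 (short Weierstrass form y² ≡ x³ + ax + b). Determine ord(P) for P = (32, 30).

2P: tangent at (32, 30): λ = (3·32² + 33)/(2·30) ≡ 34/23. 23⁻¹ ≡ 29 (mod 37) since 23·29 = 667 ≡ 1, so λ ≡ 34·29 ≡ 24.
  x = λ² - 32 - 32 = 576 - 64 ≡ 31; y = λ·(32 - 31) - 30 ≡ 31. → (31, 31)
3P: (31, 31) + (32, 30). λ = (30 - 31)/(32 - 31) ≡ 36/1 mod 37. 1⁻¹ ≡ 1 (mod 37) since 1·1 = 1 ≡ 1, so λ ≡ 36.
  x = λ² - 31 - 32 = 1296 - 63 ≡ 12; y = λ·(31 - 12) - 31 ≡ 24. → (12, 24)
4P: (12, 24) + (32, 30). λ = (30 - 24)/(32 - 12) ≡ 6/20 mod 37. 20⁻¹ ≡ 13 (mod 37), so λ ≡ 4.
  x = λ² - 12 - 32 = 16 - 44 ≡ 9; y = λ·(12 - 9) - 24 ≡ 25. → (9, 25)
5P: (9, 25) + (32, 30). λ = (30 - 25)/(32 - 9) ≡ 5/23 mod 37. 23⁻¹ ≡ 29 (mod 37), so λ ≡ 34.
  x = λ² - 9 - 32 = 1156 - 41 ≡ 5; y = λ·(9 - 5) - 25 ≡ 0. → (5, 0)
6P: (5, 0) + (32, 30). λ = (30 - 0)/(32 - 5) ≡ 30/27 mod 37. 27⁻¹ ≡ 11 (mod 37) since 27·11 = 297 ≡ 1, so λ ≡ 34.
  x = λ² - 5 - 32 = 1156 - 37 ≡ 9; y = λ·(5 - 9) - 0 ≡ 12. → (9, 12)
7P: (9, 12) + (32, 30). λ = (30 - 12)/(32 - 9) ≡ 18/23 mod 37. 23⁻¹ ≡ 29 (mod 37), so λ ≡ 4.
  x = λ² - 9 - 32 = 16 - 41 ≡ 12; y = λ·(9 - 12) - 12 ≡ 13. → (12, 13)
8P: (12, 13) + (32, 30). λ = (30 - 13)/(32 - 12) ≡ 17/20 mod 37. 20⁻¹ ≡ 13 (mod 37) since 20·13 = 260 ≡ 1, so λ ≡ 36.
  x = λ² - 12 - 32 = 1296 - 44 ≡ 31; y = λ·(12 - 31) - 13 ≡ 6. → (31, 6)
9P: (31, 6) + (32, 30). λ = (30 - 6)/(32 - 31) ≡ 24/1 mod 37. 1⁻¹ ≡ 1 (mod 37), so λ ≡ 24.
  x = λ² - 31 - 32 = 576 - 63 ≡ 32; y = λ·(31 - 32) - 6 ≡ 7. → (32, 7)
10P: (32, 7) + (32, 30): same x and y₁ ≡ -y₂, so the sum is O.
10P = O, so the order is 10.

10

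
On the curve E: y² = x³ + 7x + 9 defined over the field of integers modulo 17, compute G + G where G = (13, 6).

(10, 12)

tangent at (13, 6): λ = (3·13² + 7)/(2·6) ≡ 4/12. 12⁻¹ ≡ 10 (mod 17), so λ ≡ 4·10 ≡ 6.
  x = λ² - 13 - 13 = 36 - 26 ≡ 10; y = λ·(13 - 10) - 6 ≡ 12. → (10, 12)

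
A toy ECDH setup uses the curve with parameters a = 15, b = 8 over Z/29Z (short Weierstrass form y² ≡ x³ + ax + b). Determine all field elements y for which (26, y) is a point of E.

9, 20

x³ + 15x + 8 = 17974 ≡ 23 (mod 29).
Square roots of 23 mod 29: 9 and 20 (since 9² = 81 ≡ 23).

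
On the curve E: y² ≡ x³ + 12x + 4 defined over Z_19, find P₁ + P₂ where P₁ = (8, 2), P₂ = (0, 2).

(8, 2) + (0, 2). λ = (2 - 2)/(0 - 8) ≡ 0/11 mod 19. 11⁻¹ ≡ 7 (mod 19), so λ ≡ 0.
  x = λ² - 8 - 0 = 0 - 8 ≡ 11; y = λ·(8 - 11) - 2 ≡ 17. → (11, 17)

(11, 17)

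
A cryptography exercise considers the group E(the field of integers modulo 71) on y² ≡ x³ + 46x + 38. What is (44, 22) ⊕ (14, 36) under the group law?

(23, 25)

(44, 22) + (14, 36). λ = (36 - 22)/(14 - 44) ≡ 14/41 mod 71. 41⁻¹ ≡ 26 (mod 71), so λ ≡ 9.
  x = λ² - 44 - 14 = 81 - 58 ≡ 23; y = λ·(44 - 23) - 22 ≡ 25. → (23, 25)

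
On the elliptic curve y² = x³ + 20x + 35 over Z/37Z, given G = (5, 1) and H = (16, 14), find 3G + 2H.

(5, 1)

First 3G:
Repeated addition: build up to 3G.
2G: tangent at (5, 1): λ = (3·5² + 20)/(2·1) ≡ 21/2. 2⁻¹ ≡ 19 (mod 37), so λ ≡ 21·19 ≡ 29.
  x = λ² - 5 - 5 = 841 - 10 ≡ 17; y = λ·(5 - 17) - 1 ≡ 21. → (17, 21)
3G: (17, 21) + (5, 1). λ = (1 - 21)/(5 - 17) ≡ 17/25 mod 37. 25⁻¹ ≡ 3 (mod 37) since 25·3 = 75 ≡ 1, so λ ≡ 14.
  x = λ² - 17 - 5 = 196 - 22 ≡ 26; y = λ·(17 - 26) - 21 ≡ 1. → (26, 1)
3G = (26, 1).
Next 2H:
Repeated addition: build up to 2H.
2H: tangent at (16, 14): λ = (3·16² + 20)/(2·14) ≡ 11/28. 28⁻¹ ≡ 4 (mod 37), so λ ≡ 11·4 ≡ 7.
  x = λ² - 16 - 16 = 49 - 32 ≡ 17; y = λ·(16 - 17) - 14 ≡ 16. → (17, 16)
2H = (17, 16).
Finally 3G + 2H:
(26, 1) + (17, 16). λ = (16 - 1)/(17 - 26) ≡ 15/28 mod 37. 28⁻¹ ≡ 4 (mod 37), so λ ≡ 23.
  x = λ² - 26 - 17 = 529 - 43 ≡ 5; y = λ·(26 - 5) - 1 ≡ 1. → (5, 1)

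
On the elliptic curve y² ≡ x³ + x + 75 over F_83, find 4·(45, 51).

Write Q = (45, 51).
Double-and-add on 4 = (100)₂. Start with Q = (45, 51) for the leading 1-bit.
double: tangent at (45, 51): λ = (3·45² + 1)/(2·51) ≡ 17/19. 19⁻¹ ≡ 35 (mod 83), so λ ≡ 17·35 ≡ 14.
  x = λ² - 45 - 45 = 196 - 90 ≡ 23; y = λ·(45 - 23) - 51 ≡ 8. → (23, 8)
double: tangent at (23, 8): λ = (3·23² + 1)/(2·8) ≡ 11/16. 16⁻¹ ≡ 26 (mod 83) since 16·26 = 416 ≡ 1, so λ ≡ 11·26 ≡ 37.
  x = λ² - 23 - 23 = 1369 - 46 ≡ 78; y = λ·(23 - 78) - 8 ≡ 32. → (78, 32)

(78, 32)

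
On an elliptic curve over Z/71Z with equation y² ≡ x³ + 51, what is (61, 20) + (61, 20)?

(23, 52)

tangent at (61, 20): λ = (3·61² + 0)/(2·20) ≡ 16/40. 40⁻¹ ≡ 16 (mod 71), so λ ≡ 16·16 ≡ 43.
  x = λ² - 61 - 61 = 1849 - 122 ≡ 23; y = λ·(61 - 23) - 20 ≡ 52. → (23, 52)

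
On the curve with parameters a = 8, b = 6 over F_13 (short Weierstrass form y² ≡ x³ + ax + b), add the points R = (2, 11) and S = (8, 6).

(2, 11) + (8, 6). λ = (6 - 11)/(8 - 2) ≡ 8/6 mod 13. 6⁻¹ ≡ 11 (mod 13), so λ ≡ 10.
  x = λ² - 2 - 8 = 100 - 10 ≡ 12; y = λ·(2 - 12) - 11 ≡ 6. → (12, 6)

(12, 6)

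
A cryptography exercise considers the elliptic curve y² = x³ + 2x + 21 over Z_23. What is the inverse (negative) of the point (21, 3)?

(21, 20)

-(21, 3) = (21, -3 mod 23) = (21, 20).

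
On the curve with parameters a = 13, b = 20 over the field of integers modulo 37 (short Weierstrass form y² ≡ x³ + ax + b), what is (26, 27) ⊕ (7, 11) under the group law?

(29, 25)

(26, 27) + (7, 11). λ = (11 - 27)/(7 - 26) ≡ 21/18 mod 37. 18⁻¹ ≡ 35 (mod 37) since 18·35 = 630 ≡ 1, so λ ≡ 32.
  x = λ² - 26 - 7 = 1024 - 33 ≡ 29; y = λ·(26 - 29) - 27 ≡ 25. → (29, 25)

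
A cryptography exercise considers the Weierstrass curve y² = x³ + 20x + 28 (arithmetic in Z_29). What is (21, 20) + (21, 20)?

tangent at (21, 20): λ = (3·21² + 20)/(2·20) ≡ 9/11. 11⁻¹ ≡ 8 (mod 29), so λ ≡ 9·8 ≡ 14.
  x = λ² - 21 - 21 = 196 - 42 ≡ 9; y = λ·(21 - 9) - 20 ≡ 3. → (9, 3)

(9, 3)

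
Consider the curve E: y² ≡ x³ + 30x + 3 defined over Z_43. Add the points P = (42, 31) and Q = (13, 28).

(42, 31) + (13, 28). λ = (28 - 31)/(13 - 42) ≡ 40/14 mod 43. 14⁻¹ ≡ 40 (mod 43), so λ ≡ 9.
  x = λ² - 42 - 13 = 81 - 55 ≡ 26; y = λ·(42 - 26) - 31 ≡ 27. → (26, 27)

(26, 27)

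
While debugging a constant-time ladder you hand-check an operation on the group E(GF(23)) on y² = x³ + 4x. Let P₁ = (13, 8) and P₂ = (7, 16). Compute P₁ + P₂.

(15, 10)

(13, 8) + (7, 16). λ = (16 - 8)/(7 - 13) ≡ 8/17 mod 23. 17⁻¹ ≡ 19 (mod 23) since 17·19 = 323 ≡ 1, so λ ≡ 14.
  x = λ² - 13 - 7 = 196 - 20 ≡ 15; y = λ·(13 - 15) - 8 ≡ 10. → (15, 10)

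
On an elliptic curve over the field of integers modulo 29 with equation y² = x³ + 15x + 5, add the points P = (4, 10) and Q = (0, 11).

(16, 22)

(4, 10) + (0, 11). λ = (11 - 10)/(0 - 4) ≡ 1/25 mod 29. 25⁻¹ ≡ 7 (mod 29), so λ ≡ 7.
  x = λ² - 4 - 0 = 49 - 4 ≡ 16; y = λ·(4 - 16) - 10 ≡ 22. → (16, 22)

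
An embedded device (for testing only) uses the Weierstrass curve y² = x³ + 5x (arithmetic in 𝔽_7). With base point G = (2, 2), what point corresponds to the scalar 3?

(2, 5)

Repeated addition: build up to 3G.
2G: tangent at (2, 2): λ = (3·2² + 5)/(2·2) ≡ 3/4. 4⁻¹ ≡ 2 (mod 7), so λ ≡ 3·2 ≡ 6.
  x = λ² - 2 - 2 = 36 - 4 ≡ 4; y = λ·(2 - 4) - 2 ≡ 0. → (4, 0)
3G: (4, 0) + (2, 2). λ = (2 - 0)/(2 - 4) ≡ 2/5 mod 7. 5⁻¹ ≡ 3 (mod 7), so λ ≡ 6.
  x = λ² - 4 - 2 = 36 - 6 ≡ 2; y = λ·(4 - 2) - 0 ≡ 5. → (2, 5)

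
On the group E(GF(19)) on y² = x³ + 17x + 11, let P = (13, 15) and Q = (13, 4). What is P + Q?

O

The two points share x = 13 and their y-coordinates satisfy 15 + 4 ≡ 0 (mod 19), so they are inverses. Their sum is O.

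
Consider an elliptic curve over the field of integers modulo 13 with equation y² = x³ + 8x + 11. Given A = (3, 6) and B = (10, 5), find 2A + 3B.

First 2A:
Repeated addition: build up to 2A.
2A: tangent at (3, 6): λ = (3·3² + 8)/(2·6) ≡ 9/12. 12⁻¹ ≡ 12 (mod 13), so λ ≡ 9·12 ≡ 4.
  x = λ² - 3 - 3 = 16 - 6 ≡ 10; y = λ·(3 - 10) - 6 ≡ 5. → (10, 5)
2A = (10, 5).
Next 3B:
Repeated addition: build up to 3B.
2B: tangent at (10, 5): λ = (3·10² + 8)/(2·5) ≡ 9/10. 10⁻¹ ≡ 4 (mod 13), so λ ≡ 9·4 ≡ 10.
  x = λ² - 10 - 10 = 100 - 20 ≡ 2; y = λ·(10 - 2) - 5 ≡ 10. → (2, 10)
3B: (2, 10) + (10, 5). λ = (5 - 10)/(10 - 2) ≡ 8/8 mod 13. 8⁻¹ ≡ 5 (mod 13), so λ ≡ 1.
  x = λ² - 2 - 10 = 1 - 12 ≡ 2; y = λ·(2 - 2) - 10 ≡ 3. → (2, 3)
3B = (2, 3).
Finally 2A + 3B:
(10, 5) + (2, 3). λ = (3 - 5)/(2 - 10) ≡ 11/5 mod 13. 5⁻¹ ≡ 8 (mod 13) since 5·8 = 40 ≡ 1, so λ ≡ 10.
  x = λ² - 10 - 2 = 100 - 12 ≡ 10; y = λ·(10 - 10) - 5 ≡ 8. → (10, 8)

(10, 8)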